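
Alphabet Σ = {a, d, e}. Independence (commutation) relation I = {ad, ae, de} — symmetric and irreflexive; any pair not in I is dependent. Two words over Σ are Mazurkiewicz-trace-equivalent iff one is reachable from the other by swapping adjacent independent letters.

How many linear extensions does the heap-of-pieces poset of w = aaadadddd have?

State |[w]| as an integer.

drop 0:a onto floor
drop 1:a onto {0:a}
drop 2:a onto {1:a}
drop 3:d onto floor
drop 4:a onto {2:a}
drop 5:d onto {3:d}
drop 6:d onto {5:d}
drop 7:d onto {6:d}
drop 8:d onto {7:d}
ground layer = {0:a, 3:d}
drop-orders for the pieces not yet dropped (sum over which currently-grounded one goes next):
  1 to go: {4} 1  {8} 1
  2 to go: {2,4} 1  {4,8} 2  {7,8} 1
  3 to go: {1,2,4} 1  {2,4,8} 3  {4,7,8} 3  {6,7,8} 1
  4 to go: {0,1,2,4} 1  {1,2,4,8} 4  {2,4,7,8} 6  {4,6,7,8} 4  {5,6,7,8} 1
  5 to go: {0,1,2,4,8} 5  {1,2,4,7,8} 10  {2,4,6,7,8} 10  {3,5,6,7,8} 1  {4,5,6,7,8} 5
  6 to go: {0,1,2,4,7,8} 15  {1,2,4,6,7,8} 20  {2,4,5,6,7,8} 15  {3,4,5,6,7,8} 6
  7 to go: {0,1,2,4,6,7,8} 35  {1,2,4,5,6,7,8} 35  {2,3,4,5,6,7,8} 21
  if 0:a drops first: 56 orders
  if 3:d drops first: 70 orders
heap linearizations: 126

126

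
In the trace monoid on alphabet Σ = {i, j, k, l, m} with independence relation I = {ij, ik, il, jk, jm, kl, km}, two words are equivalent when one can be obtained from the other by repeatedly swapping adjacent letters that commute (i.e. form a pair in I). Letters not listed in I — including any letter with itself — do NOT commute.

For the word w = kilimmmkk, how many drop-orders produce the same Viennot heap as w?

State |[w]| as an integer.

252

piece 0:k — minimal
piece 1:i — minimal
piece 2:l — minimal
piece 3:i rests on {1:i}
piece 4:m rests on {2:l, 3:i}
piece 5:m rests on {4:m}
piece 6:m rests on {5:m}
piece 7:k rests on {0:k}
piece 8:k rests on {7:k}
minimal pieces: {0:k, 1:i, 2:l}
ways to finish when only these pieces remain (= sum over removing one remaining piece with nothing left below it):
  1 left: {6}→1  {8}→1
  2 left: {5,6}→1  {6,8}→2  {7,8}→1
  3 left: {0,7,8}→1  {4,5,6}→1  {5,6,8}→3  {6,7,8}→3
  4 left: {0,6,7,8}→4  {2,4,5,6}→1  {3,4,5,6}→1  {4,5,6,8}→4  {5,6,7,8}→6
  5 left: {0,5,6,7,8}→10  {1,3,4,5,6}→1  {2,3,4,5,6}→2  {2,4,5,6,8}→5  {3,4,5,6,8}→5  {4,5,6,7,8}→10
  6 left: {0,4,5,6,7,8}→20  {1,2,3,4,5,6}→3  {1,3,4,5,6,8}→6  {2,3,4,5,6,8}→12  {2,4,5,6,7,8}→15  {3,4,5,6,7,8}→15
  7 left: {0,2,4,5,6,7,8}→35  {0,3,4,5,6,7,8}→35  {1,2,3,4,5,6,8}→21  {1,3,4,5,6,7,8}→21  {2,3,4,5,6,7,8}→42
  placing 0:k first → 84 extensions
  placing 1:i first → 112 extensions
  placing 2:l first → 56 extensions
total linear extensions = 252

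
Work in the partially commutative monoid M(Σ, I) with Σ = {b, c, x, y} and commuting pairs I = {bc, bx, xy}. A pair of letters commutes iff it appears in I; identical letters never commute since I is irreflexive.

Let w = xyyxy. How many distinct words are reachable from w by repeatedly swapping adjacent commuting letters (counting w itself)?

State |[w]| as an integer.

10

drop 0:x onto floor
drop 1:y onto floor
drop 2:y onto {1:y}
drop 3:x onto {0:x}
drop 4:y onto {2:y}
ground layer = {0:x, 1:y}
drop-orders for the pieces not yet dropped (sum over which currently-grounded one goes next):
  1 to go: {3} 1  {4} 1
  2 to go: {0,3} 1  {2,4} 1  {3,4} 2
  3 to go: {0,3,4} 3  {1,2,4} 1  {2,3,4} 3
  if 0:x drops first: 4 orders
  if 1:y drops first: 6 orders
heap linearizations: 10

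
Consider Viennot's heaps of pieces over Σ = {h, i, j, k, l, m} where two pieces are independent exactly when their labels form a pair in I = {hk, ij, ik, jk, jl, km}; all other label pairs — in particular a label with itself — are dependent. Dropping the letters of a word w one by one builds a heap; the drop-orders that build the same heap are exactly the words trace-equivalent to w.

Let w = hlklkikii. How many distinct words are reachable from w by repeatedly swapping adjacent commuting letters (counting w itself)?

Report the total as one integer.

10

#0=h has no predecessor
#1=l depends on [0:h]
#2=k depends on [1:l]
#3=l depends on [2:k]
#4=k depends on [3:l]
#5=i depends on [3:l]
#6=k depends on [4:k]
#7=i depends on [5:i]
#8=i depends on [7:i]
sources: [0:h]
N(rest) = Σ N(rest − s) over sources s of rest; N(one piece) = 1:
  size 1 → [6]=1  [8]=1
  size 2 → [4,6]=1  [6,8]=2  [7,8]=1
  size 3 → [4,6,8]=3  [5,7,8]=1  [6,7,8]=3
  size 4 → [4,6,7,8]=6  [5,6,7,8]=4
  size 5 → [4,5,6,7,8]=10
  size 6 → [3,4,5,6,7,8]=10
  size 7 → [2,3,4,5,6,7,8]=10
  first=0(h) contributes 10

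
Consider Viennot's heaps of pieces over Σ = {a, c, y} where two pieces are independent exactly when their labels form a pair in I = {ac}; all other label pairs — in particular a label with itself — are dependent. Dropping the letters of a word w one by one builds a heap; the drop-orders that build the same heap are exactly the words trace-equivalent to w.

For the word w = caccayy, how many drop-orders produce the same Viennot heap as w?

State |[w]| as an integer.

10

piece 0:c — minimal
piece 1:a — minimal
piece 2:c rests on {0:c}
piece 3:c rests on {2:c}
piece 4:a rests on {1:a}
piece 5:y rests on {3:c, 4:a}
piece 6:y rests on {5:y}
minimal pieces: {0:c, 1:a}
ways to finish when only these pieces remain (= sum over removing one remaining piece with nothing left below it):
  1 left: {6}→1
  2 left: {5,6}→1
  3 left: {3,5,6}→1  {4,5,6}→1
  4 left: {1,4,5,6}→1  {2,3,5,6}→1  {3,4,5,6}→2
  5 left: {0,2,3,5,6}→1  {1,3,4,5,6}→3  {2,3,4,5,6}→3
  placing 0:c first → 6 extensions
  placing 1:a first → 4 extensions
total linear extensions = 10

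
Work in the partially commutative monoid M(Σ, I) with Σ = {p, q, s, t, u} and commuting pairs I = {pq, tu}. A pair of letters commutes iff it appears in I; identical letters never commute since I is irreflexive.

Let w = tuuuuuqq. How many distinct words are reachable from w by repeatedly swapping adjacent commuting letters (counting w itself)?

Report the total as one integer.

6

drop 0:t onto floor
drop 1:u onto floor
drop 2:u onto {1:u}
drop 3:u onto {2:u}
drop 4:u onto {3:u}
drop 5:u onto {4:u}
drop 6:q onto {0:t, 5:u}
drop 7:q onto {6:q}
ground layer = {0:t, 1:u}
drop-orders for the pieces not yet dropped (sum over which currently-grounded one goes next):
  1 to go: {7} 1
  2 to go: {6,7} 1
  3 to go: {0,6,7} 1  {5,6,7} 1
  4 to go: {0,5,6,7} 2  {4,5,6,7} 1
  5 to go: {0,4,5,6,7} 3  {3,4,5,6,7} 1
  6 to go: {0,3,4,5,6,7} 4  {2,3,4,5,6,7} 1
  if 0:t drops first: 1 orders
  if 1:u drops first: 5 orders
heap linearizations: 6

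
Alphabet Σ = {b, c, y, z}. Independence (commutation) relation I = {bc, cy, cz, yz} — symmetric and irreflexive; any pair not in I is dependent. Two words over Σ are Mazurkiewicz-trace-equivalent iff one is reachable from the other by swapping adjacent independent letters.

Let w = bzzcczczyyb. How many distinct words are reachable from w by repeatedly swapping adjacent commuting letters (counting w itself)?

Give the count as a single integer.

2475

drop 0:b onto floor
drop 1:z onto {0:b}
drop 2:z onto {1:z}
drop 3:c onto floor
drop 4:c onto {3:c}
drop 5:z onto {2:z}
drop 6:c onto {4:c}
drop 7:z onto {5:z}
drop 8:y onto {0:b}
drop 9:y onto {8:y}
drop 10:b onto {7:z, 9:y}
ground layer = {0:b, 3:c}
drop-orders for the pieces not yet dropped (sum over which currently-grounded one goes next):
  1 to go: {6} 1  {10} 1
  2 to go: {4,6} 1  {6,10} 2  {7,10} 1  {9,10} 1
  3 to go: {3,4,6} 1  {4,6,10} 3  {5,7,10} 1  {6,7,10} 3  {6,9,10} 3  {7,9,10} 2  {8,9,10} 1
  4 to go: {2,5,7,10} 1  {3,4,6,10} 4  {4,6,7,10} 6  {4,6,9,10} 6  {5,6,7,10} 4  {5,7,9,10} 3  {6,7,9,10} 8  {6,8,9,10} 4  {7,8,9,10} 3
  5 to go: {1,2,5,7,10} 1  {2,5,6,7,10} 5  {2,5,7,9,10} 4  {3,4,6,7,10} 10  {3,4,6,9,10} 10  {4,5,6,7,10} 10  {4,6,7,9,10} 20  {4,6,8,9,10} 10  {5,6,7,9,10} 15  {5,7,8,9,10} 6  {6,7,8,9,10} 15
  6 to go: {1,2,5,6,7,10} 6  {1,2,5,7,9,10} 5  {2,4,5,6,7,10} 15  {2,5,6,7,9,10} 24  {2,5,7,8,9,10} 10  {3,4,5,6,7,10} 20  {3,4,6,7,9,10} 40  {3,4,6,8,9,10} 20  {4,5,6,7,9,10} 45  {4,6,7,8,9,10} 45  {5,6,7,8,9,10} 36
  7 to go: {1,2,4,5,6,7,10} 21  {1,2,5,6,7,9,10} 35  {1,2,5,7,8,9,10} 15  {2,3,4,5,6,7,10} 35  {2,4,5,6,7,9,10} 84  {2,5,6,7,8,9,10} 70  {3,4,5,6,7,9,10} 105  {3,4,6,7,8,9,10} 105  {4,5,6,7,8,9,10} 126
  8 to go: {0,1,2,5,7,8,9,10} 15  {1,2,3,4,5,6,7,10} 56  {1,2,4,5,6,7,9,10} 140  {1,2,5,6,7,8,9,10} 120  {2,3,4,5,6,7,9,10} 224  {2,4,5,6,7,8,9,10} 280  {3,4,5,6,7,8,9,10} 336
  9 to go: {0,1,2,5,6,7,8,9,10} 135  {1,2,3,4,5,6,7,9,10} 420  {1,2,4,5,6,7,8,9,10} 540  {2,3,4,5,6,7,8,9,10} 840
  if 0:b drops first: 1800 orders
  if 3:c drops first: 675 orders
heap linearizations: 2475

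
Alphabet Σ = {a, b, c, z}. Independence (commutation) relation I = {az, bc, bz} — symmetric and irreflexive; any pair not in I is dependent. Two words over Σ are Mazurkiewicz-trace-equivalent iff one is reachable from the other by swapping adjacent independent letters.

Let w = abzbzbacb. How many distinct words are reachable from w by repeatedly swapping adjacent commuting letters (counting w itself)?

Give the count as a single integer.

#0=a has no predecessor
#1=b depends on [0:a]
#2=z has no predecessor
#3=b depends on [1:b]
#4=z depends on [2:z]
#5=b depends on [3:b]
#6=a depends on [5:b]
#7=c depends on [4:z, 6:a]
#8=b depends on [6:a]
sources: [0:a, 2:z]
N(rest) = Σ N(rest − s) over sources s of rest; N(one piece) = 1:
  size 1 → [7]=1  [8]=1
  size 2 → [4,7]=1  [7,8]=2
  size 3 → [2,4,7]=1  [4,7,8]=3  [6,7,8]=2
  size 4 → [2,4,7,8]=4  [4,6,7,8]=5  [5,6,7,8]=2
  size 5 → [2,4,6,7,8]=9  [3,5,6,7,8]=2  [4,5,6,7,8]=7
  size 6 → [1,3,5,6,7,8]=2  [2,4,5,6,7,8]=16  [3,4,5,6,7,8]=9
  size 7 → [0,1,3,5,6,7,8]=2  [1,3,4,5,6,7,8]=11  [2,3,4,5,6,7,8]=25
  first=0(a) contributes 36
  first=2(z) contributes 13
|[w]| = 49

49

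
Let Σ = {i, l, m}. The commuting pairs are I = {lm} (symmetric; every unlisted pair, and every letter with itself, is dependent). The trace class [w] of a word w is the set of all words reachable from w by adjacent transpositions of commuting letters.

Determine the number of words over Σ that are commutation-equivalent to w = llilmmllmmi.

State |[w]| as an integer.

35

#0=l has no predecessor
#1=l depends on [0:l]
#2=i depends on [1:l]
#3=l depends on [2:i]
#4=m depends on [2:i]
#5=m depends on [4:m]
#6=l depends on [3:l]
#7=l depends on [6:l]
#8=m depends on [5:m]
#9=m depends on [8:m]
#10=i depends on [7:l, 9:m]
sources: [0:l]
N(rest) = Σ N(rest − s) over sources s of rest; N(one piece) = 1:
  size 1 → [10]=1
  size 2 → [7,10]=1  [9,10]=1
  size 3 → [6,7,10]=1  [7,9,10]=2  [8,9,10]=1
  size 4 → [3,6,7,10]=1  [5,8,9,10]=1  [6,7,9,10]=3  [7,8,9,10]=3
  size 5 → [3,6,7,9,10]=4  [4,5,8,9,10]=1  [5,7,8,9,10]=4  [6,7,8,9,10]=6
  size 6 → [3,6,7,8,9,10]=10  [4,5,7,8,9,10]=5  [5,6,7,8,9,10]=10
  size 7 → [3,5,6,7,8,9,10]=20  [4,5,6,7,8,9,10]=15
  size 8 → [3,4,5,6,7,8,9,10]=35
  size 9 → [2,3,4,5,6,7,8,9,10]=35
  first=0(l) contributes 35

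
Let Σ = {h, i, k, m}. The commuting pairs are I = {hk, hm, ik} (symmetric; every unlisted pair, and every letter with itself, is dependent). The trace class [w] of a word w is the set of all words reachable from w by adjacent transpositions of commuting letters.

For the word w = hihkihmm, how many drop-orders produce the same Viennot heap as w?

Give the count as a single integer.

0(h) covers ∅
1(i) covers 0:h
2(h) covers 1:i
3(k) covers ∅
4(i) covers 2:h
5(h) covers 4:i
6(m) covers 3:k, 4:i
7(m) covers 6:m
floor of heap: 0:h, 3:k
completions by unplaced set U, small U first (add the entries for U minus each lowest piece of U):
  |U|=1: {5}:1  {7}:1
  |U|=2: {5,7}:2  {6,7}:1
  |U|=3: {3,6,7}:1  {5,6,7}:3
  |U|=4: {3,5,6,7}:4  {4,5,6,7}:3
  |U|=5: {2,4,5,6,7}:3  {3,4,5,6,7}:7
  |U|=6: {1,2,4,5,6,7}:3  {2,3,4,5,6,7}:10
  start at 0(h): 13
  start at 3(k): 3
sum over floor = 16

16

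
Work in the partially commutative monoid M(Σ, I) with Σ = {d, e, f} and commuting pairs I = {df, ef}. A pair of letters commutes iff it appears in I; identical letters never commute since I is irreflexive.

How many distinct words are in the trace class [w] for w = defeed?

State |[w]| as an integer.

6

drop 0:d onto floor
drop 1:e onto {0:d}
drop 2:f onto floor
drop 3:e onto {1:e}
drop 4:e onto {3:e}
drop 5:d onto {4:e}
ground layer = {0:d, 2:f}
drop-orders for the pieces not yet dropped (sum over which currently-grounded one goes next):
  1 to go: {2} 1  {5} 1
  2 to go: {2,5} 2  {4,5} 1
  3 to go: {2,4,5} 3  {3,4,5} 1
  4 to go: {1,3,4,5} 1  {2,3,4,5} 4
  if 0:d drops first: 5 orders
  if 2:f drops first: 1 orders
heap linearizations: 6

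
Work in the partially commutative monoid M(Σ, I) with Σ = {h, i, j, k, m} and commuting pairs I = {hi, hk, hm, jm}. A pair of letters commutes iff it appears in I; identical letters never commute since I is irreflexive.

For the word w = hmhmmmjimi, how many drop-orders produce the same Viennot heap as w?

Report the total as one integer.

drop 0:h onto floor
drop 1:m onto floor
drop 2:h onto {0:h}
drop 3:m onto {1:m}
drop 4:m onto {3:m}
drop 5:m onto {4:m}
drop 6:j onto {2:h}
drop 7:i onto {5:m, 6:j}
drop 8:m onto {7:i}
drop 9:i onto {8:m}
ground layer = {0:h, 1:m}
drop-orders for the pieces not yet dropped (sum over which currently-grounded one goes next):
  1 to go: {9} 1
  2 to go: {8,9} 1
  3 to go: {7,8,9} 1
  4 to go: {5,7,8,9} 1  {6,7,8,9} 1
  5 to go: {2,6,7,8,9} 1  {4,5,7,8,9} 1  {5,6,7,8,9} 2
  6 to go: {0,2,6,7,8,9} 1  {2,5,6,7,8,9} 3  {3,4,5,7,8,9} 1  {4,5,6,7,8,9} 3
  7 to go: {0,2,5,6,7,8,9} 4  {1,3,4,5,7,8,9} 1  {2,4,5,6,7,8,9} 6  {3,4,5,6,7,8,9} 4
  8 to go: {0,2,4,5,6,7,8,9} 10  {1,3,4,5,6,7,8,9} 5  {2,3,4,5,6,7,8,9} 10
  if 0:h drops first: 15 orders
  if 1:m drops first: 20 orders
heap linearizations: 35

35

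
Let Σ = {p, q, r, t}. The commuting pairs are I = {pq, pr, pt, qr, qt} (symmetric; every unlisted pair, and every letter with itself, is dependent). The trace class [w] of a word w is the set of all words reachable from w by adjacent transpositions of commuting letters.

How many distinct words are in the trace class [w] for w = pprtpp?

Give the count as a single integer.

15

#0=p has no predecessor
#1=p depends on [0:p]
#2=r has no predecessor
#3=t depends on [2:r]
#4=p depends on [1:p]
#5=p depends on [4:p]
sources: [0:p, 2:r]
N(rest) = Σ N(rest − s) over sources s of rest; N(one piece) = 1:
  size 1 → [3]=1  [5]=1
  size 2 → [2,3]=1  [3,5]=2  [4,5]=1
  size 3 → [1,4,5]=1  [2,3,5]=3  [3,4,5]=3
  size 4 → [0,1,4,5]=1  [1,3,4,5]=4  [2,3,4,5]=6
  first=0(p) contributes 10
  first=2(r) contributes 5
|[w]| = 15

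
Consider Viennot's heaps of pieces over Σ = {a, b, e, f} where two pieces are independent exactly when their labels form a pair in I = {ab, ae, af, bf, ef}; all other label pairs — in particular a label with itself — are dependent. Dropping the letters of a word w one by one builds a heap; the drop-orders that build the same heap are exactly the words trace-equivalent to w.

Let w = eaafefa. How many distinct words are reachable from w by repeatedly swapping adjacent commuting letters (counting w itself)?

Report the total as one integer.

piece 0:e — minimal
piece 1:a — minimal
piece 2:a rests on {1:a}
piece 3:f — minimal
piece 4:e rests on {0:e}
piece 5:f rests on {3:f}
piece 6:a rests on {2:a}
minimal pieces: {0:e, 1:a, 3:f}
ways to finish when only these pieces remain (= sum over removing one remaining piece with nothing left below it):
  1 left: {4}→1  {5}→1  {6}→1
  2 left: {0,4}→1  {2,6}→1  {3,5}→1  {4,5}→2  {4,6}→2  {5,6}→2
  3 left: {0,4,5}→3  {0,4,6}→3  {1,2,6}→1  {2,4,6}→3  {2,5,6}→3  {3,4,5}→3  {3,5,6}→3  {4,5,6}→6
  4 left: {0,2,4,6}→6  {0,3,4,5}→6  {0,4,5,6}→12  {1,2,4,6}→4  {1,2,5,6}→4  {2,3,5,6}→6  {2,4,5,6}→12  {3,4,5,6}→12
  5 left: {0,1,2,4,6}→10  {0,2,4,5,6}→30  {0,3,4,5,6}→30  {1,2,3,5,6}→10  {1,2,4,5,6}→20  {2,3,4,5,6}→30
  placing 0:e first → 60 extensions
  placing 1:a first → 90 extensions
  placing 3:f first → 60 extensions
total linear extensions = 210

210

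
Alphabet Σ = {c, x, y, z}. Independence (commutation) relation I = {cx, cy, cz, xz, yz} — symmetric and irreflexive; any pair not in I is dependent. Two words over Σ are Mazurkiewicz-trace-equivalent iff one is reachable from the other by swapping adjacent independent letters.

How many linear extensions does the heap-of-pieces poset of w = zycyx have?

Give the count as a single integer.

#0=z has no predecessor
#1=y has no predecessor
#2=c has no predecessor
#3=y depends on [1:y]
#4=x depends on [3:y]
sources: [0:z, 1:y, 2:c]
N(rest) = Σ N(rest − s) over sources s of rest; N(one piece) = 1:
  size 1 → [0]=1  [2]=1  [4]=1
  size 2 → [0,2]=2  [0,4]=2  [2,4]=2  [3,4]=1
  size 3 → [0,2,4]=6  [0,3,4]=3  [1,3,4]=1  [2,3,4]=3
  first=0(z) contributes 4
  first=1(y) contributes 12
  first=2(c) contributes 4
|[w]| = 20

20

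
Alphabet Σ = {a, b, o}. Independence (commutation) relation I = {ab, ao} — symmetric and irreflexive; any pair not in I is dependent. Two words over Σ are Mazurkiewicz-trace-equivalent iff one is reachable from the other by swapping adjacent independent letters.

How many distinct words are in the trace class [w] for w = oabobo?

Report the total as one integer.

#0=o has no predecessor
#1=a has no predecessor
#2=b depends on [0:o]
#3=o depends on [2:b]
#4=b depends on [3:o]
#5=o depends on [4:b]
sources: [0:o, 1:a]
N(rest) = Σ N(rest − s) over sources s of rest; N(one piece) = 1:
  size 1 → [1]=1  [5]=1
  size 2 → [1,5]=2  [4,5]=1
  size 3 → [1,4,5]=3  [3,4,5]=1
  size 4 → [1,3,4,5]=4  [2,3,4,5]=1
  first=0(o) contributes 5
  first=1(a) contributes 1
|[w]| = 6

6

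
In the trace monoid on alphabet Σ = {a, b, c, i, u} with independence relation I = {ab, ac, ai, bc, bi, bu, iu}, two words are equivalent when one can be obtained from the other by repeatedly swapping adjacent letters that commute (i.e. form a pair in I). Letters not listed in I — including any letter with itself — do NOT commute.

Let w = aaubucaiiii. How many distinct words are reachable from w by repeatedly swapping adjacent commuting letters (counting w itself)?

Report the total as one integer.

66

drop 0:a onto floor
drop 1:a onto {0:a}
drop 2:u onto {1:a}
drop 3:b onto floor
drop 4:u onto {2:u}
drop 5:c onto {4:u}
drop 6:a onto {4:u}
drop 7:i onto {5:c}
drop 8:i onto {7:i}
drop 9:i onto {8:i}
drop 10:i onto {9:i}
ground layer = {0:a, 3:b}
drop-orders for the pieces not yet dropped (sum over which currently-grounded one goes next):
  1 to go: {3} 1  {6} 1  {10} 1
  2 to go: {3,6} 2  {3,10} 2  {6,10} 2  {9,10} 1
  3 to go: {3,6,10} 6  {3,9,10} 3  {6,9,10} 3  {8,9,10} 1
  4 to go: {3,6,9,10} 12  {3,8,9,10} 4  {6,8,9,10} 4  {7,8,9,10} 1
  5 to go: {3,6,8,9,10} 20  {3,7,8,9,10} 5  {5,7,8,9,10} 1  {6,7,8,9,10} 5
  6 to go: {3,5,7,8,9,10} 6  {3,6,7,8,9,10} 30  {5,6,7,8,9,10} 6
  7 to go: {3,5,6,7,8,9,10} 42  {4,5,6,7,8,9,10} 6
  8 to go: {2,4,5,6,7,8,9,10} 6  {3,4,5,6,7,8,9,10} 48
  9 to go: {1,2,4,5,6,7,8,9,10} 6  {2,3,4,5,6,7,8,9,10} 54
  if 0:a drops first: 60 orders
  if 3:b drops first: 6 orders
heap linearizations: 66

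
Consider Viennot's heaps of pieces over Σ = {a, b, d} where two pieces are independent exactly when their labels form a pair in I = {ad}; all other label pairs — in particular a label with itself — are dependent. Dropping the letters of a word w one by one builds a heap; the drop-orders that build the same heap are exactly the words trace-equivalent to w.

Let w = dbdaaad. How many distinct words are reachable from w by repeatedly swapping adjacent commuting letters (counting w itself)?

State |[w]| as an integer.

piece 0:d — minimal
piece 1:b rests on {0:d}
piece 2:d rests on {1:b}
piece 3:a rests on {1:b}
piece 4:a rests on {3:a}
piece 5:a rests on {4:a}
piece 6:d rests on {2:d}
minimal pieces: {0:d}
ways to finish when only these pieces remain (= sum over removing one remaining piece with nothing left below it):
  1 left: {5}→1  {6}→1
  2 left: {2,6}→1  {4,5}→1  {5,6}→2
  3 left: {2,5,6}→3  {3,4,5}→1  {4,5,6}→3
  4 left: {2,4,5,6}→6  {3,4,5,6}→4
  5 left: {2,3,4,5,6}→10
  placing 0:d first → 10 extensions

10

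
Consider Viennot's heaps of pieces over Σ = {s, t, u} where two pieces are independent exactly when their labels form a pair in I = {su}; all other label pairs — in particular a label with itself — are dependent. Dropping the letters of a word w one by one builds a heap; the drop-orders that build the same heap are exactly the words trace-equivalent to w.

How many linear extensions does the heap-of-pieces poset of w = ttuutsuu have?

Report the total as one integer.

drop 0:t onto floor
drop 1:t onto {0:t}
drop 2:u onto {1:t}
drop 3:u onto {2:u}
drop 4:t onto {3:u}
drop 5:s onto {4:t}
drop 6:u onto {4:t}
drop 7:u onto {6:u}
ground layer = {0:t}
drop-orders for the pieces not yet dropped (sum over which currently-grounded one goes next):
  1 to go: {5} 1  {7} 1
  2 to go: {5,7} 2  {6,7} 1
  3 to go: {5,6,7} 3
  4 to go: {4,5,6,7} 3
  5 to go: {3,4,5,6,7} 3
  6 to go: {2,3,4,5,6,7} 3
  if 0:t drops first: 3 orders

3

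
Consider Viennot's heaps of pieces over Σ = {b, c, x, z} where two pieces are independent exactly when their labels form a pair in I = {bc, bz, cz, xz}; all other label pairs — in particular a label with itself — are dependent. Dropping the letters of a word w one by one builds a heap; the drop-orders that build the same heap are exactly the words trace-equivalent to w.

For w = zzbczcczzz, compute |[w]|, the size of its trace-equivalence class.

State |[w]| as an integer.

840

#0=z has no predecessor
#1=z depends on [0:z]
#2=b has no predecessor
#3=c has no predecessor
#4=z depends on [1:z]
#5=c depends on [3:c]
#6=c depends on [5:c]
#7=z depends on [4:z]
#8=z depends on [7:z]
#9=z depends on [8:z]
sources: [0:z, 2:b, 3:c]
N(rest) = Σ N(rest − s) over sources s of rest; N(one piece) = 1:
  size 1 → [2]=1  [6]=1  [9]=1
  size 2 → [2,6]=2  [2,9]=2  [5,6]=1  [6,9]=2  [8,9]=1
  size 3 → [2,5,6]=3  [2,6,9]=6  [2,8,9]=3  [3,5,6]=1  [5,6,9]=3  [6,8,9]=3  [7,8,9]=1
  size 4 → [2,3,5,6]=4  [2,5,6,9]=12  [2,6,8,9]=12  [2,7,8,9]=4  [3,5,6,9]=4  [4,7,8,9]=1  [5,6,8,9]=6  [6,7,8,9]=4
  size 5 → [1,4,7,8,9]=1  [2,3,5,6,9]=20  [2,4,7,8,9]=5  [2,5,6,8,9]=30  [2,6,7,8,9]=20  [3,5,6,8,9]=10  [4,6,7,8,9]=5  [5,6,7,8,9]=10
  size 6 → [0,1,4,7,8,9]=1  [1,2,4,7,8,9]=6  [1,4,6,7,8,9]=6  [2,3,5,6,8,9]=60  [2,4,6,7,8,9]=30  [2,5,6,7,8,9]=60  [3,5,6,7,8,9]=20  [4,5,6,7,8,9]=15
  size 7 → [0,1,2,4,7,8,9]=7  [0,1,4,6,7,8,9]=7  [1,2,4,6,7,8,9]=42  [1,4,5,6,7,8,9]=21  [2,3,5,6,7,8,9]=140  [2,4,5,6,7,8,9]=105  [3,4,5,6,7,8,9]=35
  size 8 → [0,1,2,4,6,7,8,9]=56  [0,1,4,5,6,7,8,9]=28  [1,2,4,5,6,7,8,9]=168  [1,3,4,5,6,7,8,9]=56  [2,3,4,5,6,7,8,9]=280
  first=0(z) contributes 504
  first=2(b) contributes 84
  first=3(c) contributes 252
|[w]| = 840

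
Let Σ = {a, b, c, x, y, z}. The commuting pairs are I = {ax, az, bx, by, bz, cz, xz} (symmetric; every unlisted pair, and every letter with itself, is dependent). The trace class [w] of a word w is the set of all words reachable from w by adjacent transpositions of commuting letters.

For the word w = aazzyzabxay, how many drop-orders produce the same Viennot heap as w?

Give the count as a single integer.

drop 0:a onto floor
drop 1:a onto {0:a}
drop 2:z onto floor
drop 3:z onto {2:z}
drop 4:y onto {1:a, 3:z}
drop 5:z onto {4:y}
drop 6:a onto {4:y}
drop 7:b onto {6:a}
drop 8:x onto {4:y}
drop 9:a onto {7:b}
drop 10:y onto {5:z, 8:x, 9:a}
ground layer = {0:a, 2:z}
drop-orders for the pieces not yet dropped (sum over which currently-grounded one goes next):
  1 to go: {10} 1
  2 to go: {5,10} 1  {8,10} 1  {9,10} 1
  3 to go: {5,8,10} 2  {5,9,10} 2  {7,9,10} 1  {8,9,10} 2
  4 to go: {5,7,9,10} 3  {5,8,9,10} 6  {6,7,9,10} 1  {7,8,9,10} 3
  5 to go: {5,6,7,9,10} 4  {5,7,8,9,10} 12  {6,7,8,9,10} 4
  6 to go: {5,6,7,8,9,10} 20
  7 to go: {4,5,6,7,8,9,10} 20
  8 to go: {1,4,5,6,7,8,9,10} 20  {3,4,5,6,7,8,9,10} 20
  9 to go: {0,1,4,5,6,7,8,9,10} 20  {1,3,4,5,6,7,8,9,10} 40  {2,3,4,5,6,7,8,9,10} 20
  if 0:a drops first: 60 orders
  if 2:z drops first: 60 orders
heap linearizations: 120

120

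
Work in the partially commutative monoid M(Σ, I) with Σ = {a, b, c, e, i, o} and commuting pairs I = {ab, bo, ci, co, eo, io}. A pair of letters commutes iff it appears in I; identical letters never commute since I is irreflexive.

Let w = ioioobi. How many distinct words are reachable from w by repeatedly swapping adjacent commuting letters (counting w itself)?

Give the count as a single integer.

35

#0=i has no predecessor
#1=o has no predecessor
#2=i depends on [0:i]
#3=o depends on [1:o]
#4=o depends on [3:o]
#5=b depends on [2:i]
#6=i depends on [5:b]
sources: [0:i, 1:o]
N(rest) = Σ N(rest − s) over sources s of rest; N(one piece) = 1:
  size 1 → [4]=1  [6]=1
  size 2 → [3,4]=1  [4,6]=2  [5,6]=1
  size 3 → [1,3,4]=1  [2,5,6]=1  [3,4,6]=3  [4,5,6]=3
  size 4 → [0,2,5,6]=1  [1,3,4,6]=4  [2,4,5,6]=4  [3,4,5,6]=6
  size 5 → [0,2,4,5,6]=5  [1,3,4,5,6]=10  [2,3,4,5,6]=10
  first=0(i) contributes 20
  first=1(o) contributes 15
|[w]| = 35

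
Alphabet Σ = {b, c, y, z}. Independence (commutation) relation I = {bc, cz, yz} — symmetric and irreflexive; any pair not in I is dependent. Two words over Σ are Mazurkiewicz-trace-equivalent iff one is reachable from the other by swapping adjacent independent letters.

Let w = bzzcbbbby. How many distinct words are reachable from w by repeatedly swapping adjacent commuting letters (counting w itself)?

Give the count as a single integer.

8

0(b) covers ∅
1(z) covers 0:b
2(z) covers 1:z
3(c) covers ∅
4(b) covers 2:z
5(b) covers 4:b
6(b) covers 5:b
7(b) covers 6:b
8(y) covers 3:c, 7:b
floor of heap: 0:b, 3:c
completions by unplaced set U, small U first (add the entries for U minus each lowest piece of U):
  |U|=1: {8}:1
  |U|=2: {3,8}:1  {7,8}:1
  |U|=3: {3,7,8}:2  {6,7,8}:1
  |U|=4: {3,6,7,8}:3  {5,6,7,8}:1
  |U|=5: {3,5,6,7,8}:4  {4,5,6,7,8}:1
  |U|=6: {2,4,5,6,7,8}:1  {3,4,5,6,7,8}:5
  |U|=7: {1,2,4,5,6,7,8}:1  {2,3,4,5,6,7,8}:6
  start at 0(b): 7
  start at 3(c): 1
sum over floor = 8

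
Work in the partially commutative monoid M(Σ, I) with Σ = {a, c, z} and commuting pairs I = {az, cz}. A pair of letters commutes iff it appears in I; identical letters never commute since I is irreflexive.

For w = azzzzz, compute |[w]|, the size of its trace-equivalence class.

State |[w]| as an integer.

piece 0:a — minimal
piece 1:z — minimal
piece 2:z rests on {1:z}
piece 3:z rests on {2:z}
piece 4:z rests on {3:z}
piece 5:z rests on {4:z}
minimal pieces: {0:a, 1:z}
ways to finish when only these pieces remain (= sum over removing one remaining piece with nothing left below it):
  1 left: {0}→1  {5}→1
  2 left: {0,5}→2  {4,5}→1
  3 left: {0,4,5}→3  {3,4,5}→1
  4 left: {0,3,4,5}→4  {2,3,4,5}→1
  placing 0:a first → 1 extensions
  placing 1:z first → 5 extensions
total linear extensions = 6

6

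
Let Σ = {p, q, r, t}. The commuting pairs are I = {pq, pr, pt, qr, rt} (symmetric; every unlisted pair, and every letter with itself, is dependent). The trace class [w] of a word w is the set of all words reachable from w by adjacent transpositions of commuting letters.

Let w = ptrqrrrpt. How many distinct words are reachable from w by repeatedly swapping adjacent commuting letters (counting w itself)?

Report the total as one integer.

1260

drop 0:p onto floor
drop 1:t onto floor
drop 2:r onto floor
drop 3:q onto {1:t}
drop 4:r onto {2:r}
drop 5:r onto {4:r}
drop 6:r onto {5:r}
drop 7:p onto {0:p}
drop 8:t onto {3:q}
ground layer = {0:p, 1:t, 2:r}
drop-orders for the pieces not yet dropped (sum over which currently-grounded one goes next):
  1 to go: {6} 1  {7} 1  {8} 1
  2 to go: {0,7} 1  {3,8} 1  {5,6} 1  {6,7} 2  {6,8} 2  {7,8} 2
  3 to go: {0,6,7} 3  {0,7,8} 3  {1,3,8} 1  {3,6,8} 3  {3,7,8} 3  {4,5,6} 1  {5,6,7} 3  {5,6,8} 3  {6,7,8} 6
  4 to go: {0,3,7,8} 6  {0,5,6,7} 6  {0,6,7,8} 12  {1,3,6,8} 4  {1,3,7,8} 4  {2,4,5,6} 1  {3,5,6,8} 6  {3,6,7,8} 12  {4,5,6,7} 4  {4,5,6,8} 4  {5,6,7,8} 12
  5 to go: {0,1,3,7,8} 10  {0,3,6,7,8} 30  {0,4,5,6,7} 10  {0,5,6,7,8} 30  {1,3,5,6,8} 10  {1,3,6,7,8} 20  {2,4,5,6,7} 5  {2,4,5,6,8} 5  {3,4,5,6,8} 10  {3,5,6,7,8} 30  {4,5,6,7,8} 20
  6 to go: {0,1,3,6,7,8} 60  {0,2,4,5,6,7} 15  {0,3,5,6,7,8} 90  {0,4,5,6,7,8} 60  {1,3,4,5,6,8} 20  {1,3,5,6,7,8} 60  {2,3,4,5,6,8} 15  {2,4,5,6,7,8} 30  {3,4,5,6,7,8} 60
  7 to go: {0,1,3,5,6,7,8} 210  {0,2,4,5,6,7,8} 105  {0,3,4,5,6,7,8} 210  {1,2,3,4,5,6,8} 35  {1,3,4,5,6,7,8} 140  {2,3,4,5,6,7,8} 105
  if 0:p drops first: 280 orders
  if 1:t drops first: 420 orders
  if 2:r drops first: 560 orders
heap linearizations: 1260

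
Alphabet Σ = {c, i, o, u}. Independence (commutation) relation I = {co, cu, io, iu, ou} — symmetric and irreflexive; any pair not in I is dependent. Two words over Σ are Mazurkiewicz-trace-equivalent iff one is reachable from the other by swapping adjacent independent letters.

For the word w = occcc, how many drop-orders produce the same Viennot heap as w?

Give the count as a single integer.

drop 0:o onto floor
drop 1:c onto floor
drop 2:c onto {1:c}
drop 3:c onto {2:c}
drop 4:c onto {3:c}
ground layer = {0:o, 1:c}
drop-orders for the pieces not yet dropped (sum over which currently-grounded one goes next):
  1 to go: {0} 1  {4} 1
  2 to go: {0,4} 2  {3,4} 1
  3 to go: {0,3,4} 3  {2,3,4} 1
  if 0:o drops first: 1 orders
  if 1:c drops first: 4 orders
heap linearizations: 5

5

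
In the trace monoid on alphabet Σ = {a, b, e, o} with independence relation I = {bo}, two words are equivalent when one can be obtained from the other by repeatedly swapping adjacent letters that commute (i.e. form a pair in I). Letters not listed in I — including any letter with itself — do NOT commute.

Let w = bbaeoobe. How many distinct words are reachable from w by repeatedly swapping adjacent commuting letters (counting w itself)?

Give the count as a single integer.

3

0(b) covers ∅
1(b) covers 0:b
2(a) covers 1:b
3(e) covers 2:a
4(o) covers 3:e
5(o) covers 4:o
6(b) covers 3:e
7(e) covers 5:o, 6:b
floor of heap: 0:b
completions by unplaced set U, small U first (add the entries for U minus each lowest piece of U):
  |U|=1: {7}:1
  |U|=2: {5,7}:1  {6,7}:1
  |U|=3: {4,5,7}:1  {5,6,7}:2
  |U|=4: {4,5,6,7}:3
  |U|=5: {3,4,5,6,7}:3
  |U|=6: {2,3,4,5,6,7}:3
  start at 0(b): 3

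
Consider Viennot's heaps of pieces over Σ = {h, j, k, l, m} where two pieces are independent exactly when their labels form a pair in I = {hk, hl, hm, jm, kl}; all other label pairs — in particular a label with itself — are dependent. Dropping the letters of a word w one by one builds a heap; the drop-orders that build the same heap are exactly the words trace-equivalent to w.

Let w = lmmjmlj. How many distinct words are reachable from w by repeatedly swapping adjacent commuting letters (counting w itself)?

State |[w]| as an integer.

4

#0=l has no predecessor
#1=m depends on [0:l]
#2=m depends on [1:m]
#3=j depends on [0:l]
#4=m depends on [2:m]
#5=l depends on [3:j, 4:m]
#6=j depends on [5:l]
sources: [0:l]
N(rest) = Σ N(rest − s) over sources s of rest; N(one piece) = 1:
  size 1 → [6]=1
  size 2 → [5,6]=1
  size 3 → [3,5,6]=1  [4,5,6]=1
  size 4 → [2,4,5,6]=1  [3,4,5,6]=2
  size 5 → [1,2,4,5,6]=1  [2,3,4,5,6]=3
  first=0(l) contributes 4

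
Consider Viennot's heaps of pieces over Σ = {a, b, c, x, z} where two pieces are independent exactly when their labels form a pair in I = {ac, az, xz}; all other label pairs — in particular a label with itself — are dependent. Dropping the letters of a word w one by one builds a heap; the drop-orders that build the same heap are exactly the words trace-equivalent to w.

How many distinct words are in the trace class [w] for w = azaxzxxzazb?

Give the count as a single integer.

drop 0:a onto floor
drop 1:z onto floor
drop 2:a onto {0:a}
drop 3:x onto {2:a}
drop 4:z onto {1:z}
drop 5:x onto {3:x}
drop 6:x onto {5:x}
drop 7:z onto {4:z}
drop 8:a onto {6:x}
drop 9:z onto {7:z}
drop 10:b onto {8:a, 9:z}
ground layer = {0:a, 1:z}
drop-orders for the pieces not yet dropped (sum over which currently-grounded one goes next):
  1 to go: {10} 1
  2 to go: {8,10} 1  {9,10} 1
  3 to go: {6,8,10} 1  {7,9,10} 1  {8,9,10} 2
  4 to go: {4,7,9,10} 1  {5,6,8,10} 1  {6,8,9,10} 3  {7,8,9,10} 3
  5 to go: {1,4,7,9,10} 1  {3,5,6,8,10} 1  {4,7,8,9,10} 4  {5,6,8,9,10} 4  {6,7,8,9,10} 6
  6 to go: {1,4,7,8,9,10} 5  {2,3,5,6,8,10} 1  {3,5,6,8,9,10} 5  {4,6,7,8,9,10} 10  {5,6,7,8,9,10} 10
  7 to go: {0,2,3,5,6,8,10} 1  {1,4,6,7,8,9,10} 15  {2,3,5,6,8,9,10} 6  {3,5,6,7,8,9,10} 15  {4,5,6,7,8,9,10} 20
  8 to go: {0,2,3,5,6,8,9,10} 7  {1,4,5,6,7,8,9,10} 35  {2,3,5,6,7,8,9,10} 21  {3,4,5,6,7,8,9,10} 35
  9 to go: {0,2,3,5,6,7,8,9,10} 28  {1,3,4,5,6,7,8,9,10} 70  {2,3,4,5,6,7,8,9,10} 56
  if 0:a drops first: 126 orders
  if 1:z drops first: 84 orders
heap linearizations: 210

210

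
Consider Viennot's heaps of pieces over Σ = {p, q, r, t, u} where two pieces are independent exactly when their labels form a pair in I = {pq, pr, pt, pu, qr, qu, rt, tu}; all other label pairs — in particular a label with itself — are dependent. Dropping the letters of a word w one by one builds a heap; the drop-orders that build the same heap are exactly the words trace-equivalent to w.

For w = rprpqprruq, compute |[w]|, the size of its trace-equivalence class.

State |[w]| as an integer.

0(r) covers ∅
1(p) covers ∅
2(r) covers 0:r
3(p) covers 1:p
4(q) covers ∅
5(p) covers 3:p
6(r) covers 2:r
7(r) covers 6:r
8(u) covers 7:r
9(q) covers 4:q
floor of heap: 0:r, 1:p, 4:q
completions by unplaced set U, small U first (add the entries for U minus each lowest piece of U):
  |U|=1: {5}:1  {8}:1  {9}:1
  |U|=2: {3,5}:1  {4,9}:1  {5,8}:2  {5,9}:2  {7,8}:1  {8,9}:2
  |U|=3: {1,3,5}:1  {3,5,8}:3  {3,5,9}:3  {4,5,9}:3  {4,8,9}:3  {5,7,8}:3  {5,8,9}:6  {6,7,8}:1  {7,8,9}:3
  |U|=4: {1,3,5,8}:4  {1,3,5,9}:4  {2,6,7,8}:1  {3,4,5,9}:6  {3,5,7,8}:6  {3,5,8,9}:12  {4,5,8,9}:12  {4,7,8,9}:6  {5,6,7,8}:4  {5,7,8,9}:12  {6,7,8,9}:4
  |U|=5: {0,2,6,7,8}:1  {1,3,4,5,9}:10  {1,3,5,7,8}:10  {1,3,5,8,9}:20  {2,5,6,7,8}:5  {2,6,7,8,9}:5  {3,4,5,8,9}:30  {3,5,6,7,8}:10  {3,5,7,8,9}:30  {4,5,7,8,9}:30  {4,6,7,8,9}:10  {5,6,7,8,9}:20
  |U|=6: {0,2,5,6,7,8}:6  {0,2,6,7,8,9}:6  {1,3,4,5,8,9}:60  {1,3,5,6,7,8}:20  {1,3,5,7,8,9}:60  {2,3,5,6,7,8}:15  {2,4,6,7,8,9}:15  {2,5,6,7,8,9}:30  {3,4,5,7,8,9}:90  {3,5,6,7,8,9}:60  {4,5,6,7,8,9}:60
  |U|=7: {0,2,3,5,6,7,8}:21  {0,2,4,6,7,8,9}:21  {0,2,5,6,7,8,9}:42  {1,2,3,5,6,7,8}:35  {1,3,4,5,7,8,9}:210  {1,3,5,6,7,8,9}:140  {2,3,5,6,7,8,9}:105  {2,4,5,6,7,8,9}:105  {3,4,5,6,7,8,9}:210
  |U|=8: {0,1,2,3,5,6,7,8}:56  {0,2,3,5,6,7,8,9}:168  {0,2,4,5,6,7,8,9}:168  {1,2,3,5,6,7,8,9}:280  {1,3,4,5,6,7,8,9}:560  {2,3,4,5,6,7,8,9}:420
  start at 0(r): 1260
  start at 1(p): 756
  start at 4(q): 504
sum over floor = 2520

2520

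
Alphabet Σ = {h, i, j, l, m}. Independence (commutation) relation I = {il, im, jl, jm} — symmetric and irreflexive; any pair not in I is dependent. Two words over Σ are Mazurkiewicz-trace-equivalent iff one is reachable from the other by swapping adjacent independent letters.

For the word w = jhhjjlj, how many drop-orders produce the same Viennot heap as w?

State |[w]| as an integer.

4

0(j) covers ∅
1(h) covers 0:j
2(h) covers 1:h
3(j) covers 2:h
4(j) covers 3:j
5(l) covers 2:h
6(j) covers 4:j
floor of heap: 0:j
completions by unplaced set U, small U first (add the entries for U minus each lowest piece of U):
  |U|=1: {5}:1  {6}:1
  |U|=2: {4,6}:1  {5,6}:2
  |U|=3: {3,4,6}:1  {4,5,6}:3
  |U|=4: {3,4,5,6}:4
  |U|=5: {2,3,4,5,6}:4
  start at 0(j): 4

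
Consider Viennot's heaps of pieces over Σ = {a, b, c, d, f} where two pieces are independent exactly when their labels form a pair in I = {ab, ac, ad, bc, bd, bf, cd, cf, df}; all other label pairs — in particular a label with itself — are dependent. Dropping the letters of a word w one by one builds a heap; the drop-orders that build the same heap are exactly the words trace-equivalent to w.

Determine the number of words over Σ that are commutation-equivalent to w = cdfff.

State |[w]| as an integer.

drop 0:c onto floor
drop 1:d onto floor
drop 2:f onto floor
drop 3:f onto {2:f}
drop 4:f onto {3:f}
ground layer = {0:c, 1:d, 2:f}
drop-orders for the pieces not yet dropped (sum over which currently-grounded one goes next):
  1 to go: {0} 1  {1} 1  {4} 1
  2 to go: {0,1} 2  {0,4} 2  {1,4} 2  {3,4} 1
  3 to go: {0,1,4} 6  {0,3,4} 3  {1,3,4} 3  {2,3,4} 1
  if 0:c drops first: 4 orders
  if 1:d drops first: 4 orders
  if 2:f drops first: 12 orders
heap linearizations: 20

20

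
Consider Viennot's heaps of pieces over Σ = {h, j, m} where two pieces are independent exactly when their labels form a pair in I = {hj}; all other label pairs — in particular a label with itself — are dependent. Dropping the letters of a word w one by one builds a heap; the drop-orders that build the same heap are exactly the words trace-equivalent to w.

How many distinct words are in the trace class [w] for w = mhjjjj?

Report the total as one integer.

0(m) covers ∅
1(h) covers 0:m
2(j) covers 0:m
3(j) covers 2:j
4(j) covers 3:j
5(j) covers 4:j
floor of heap: 0:m
completions by unplaced set U, small U first (add the entries for U minus each lowest piece of U):
  |U|=1: {1}:1  {5}:1
  |U|=2: {1,5}:2  {4,5}:1
  |U|=3: {1,4,5}:3  {3,4,5}:1
  |U|=4: {1,3,4,5}:4  {2,3,4,5}:1
  start at 0(m): 5

5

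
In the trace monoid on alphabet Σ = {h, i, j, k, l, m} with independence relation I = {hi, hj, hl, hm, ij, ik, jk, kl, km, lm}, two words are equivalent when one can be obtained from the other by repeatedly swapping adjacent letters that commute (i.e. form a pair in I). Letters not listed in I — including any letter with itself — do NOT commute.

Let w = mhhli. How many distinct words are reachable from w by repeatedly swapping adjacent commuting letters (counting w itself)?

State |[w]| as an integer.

20

piece 0:m — minimal
piece 1:h — minimal
piece 2:h rests on {1:h}
piece 3:l — minimal
piece 4:i rests on {0:m, 3:l}
minimal pieces: {0:m, 1:h, 3:l}
ways to finish when only these pieces remain (= sum over removing one remaining piece with nothing left below it):
  1 left: {2}→1  {4}→1
  2 left: {0,4}→1  {1,2}→1  {2,4}→2  {3,4}→1
  3 left: {0,2,4}→3  {0,3,4}→2  {1,2,4}→3  {2,3,4}→3
  placing 0:m first → 6 extensions
  placing 1:h first → 8 extensions
  placing 3:l first → 6 extensions
total linear extensions = 20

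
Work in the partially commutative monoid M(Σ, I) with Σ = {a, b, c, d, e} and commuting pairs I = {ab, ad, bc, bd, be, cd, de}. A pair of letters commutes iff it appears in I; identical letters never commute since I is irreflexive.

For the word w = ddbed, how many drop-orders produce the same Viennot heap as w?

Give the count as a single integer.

20

#0=d has no predecessor
#1=d depends on [0:d]
#2=b has no predecessor
#3=e has no predecessor
#4=d depends on [1:d]
sources: [0:d, 2:b, 3:e]
N(rest) = Σ N(rest − s) over sources s of rest; N(one piece) = 1:
  size 1 → [2]=1  [3]=1  [4]=1
  size 2 → [1,4]=1  [2,3]=2  [2,4]=2  [3,4]=2
  size 3 → [0,1,4]=1  [1,2,4]=3  [1,3,4]=3  [2,3,4]=6
  first=0(d) contributes 12
  first=2(b) contributes 4
  first=3(e) contributes 4
|[w]| = 20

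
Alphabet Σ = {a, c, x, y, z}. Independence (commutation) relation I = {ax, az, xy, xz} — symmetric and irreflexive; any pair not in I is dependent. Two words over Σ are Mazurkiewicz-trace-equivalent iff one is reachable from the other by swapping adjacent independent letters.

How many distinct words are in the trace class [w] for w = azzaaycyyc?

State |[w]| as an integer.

piece 0:a — minimal
piece 1:z — minimal
piece 2:z rests on {1:z}
piece 3:a rests on {0:a}
piece 4:a rests on {3:a}
piece 5:y rests on {2:z, 4:a}
piece 6:c rests on {5:y}
piece 7:y rests on {6:c}
piece 8:y rests on {7:y}
piece 9:c rests on {8:y}
minimal pieces: {0:a, 1:z}
ways to finish when only these pieces remain (= sum over removing one remaining piece with nothing left below it):
  1 left: {9}→1
  2 left: {8,9}→1
  3 left: {7,8,9}→1
  4 left: {6,7,8,9}→1
  5 left: {5,6,7,8,9}→1
  6 left: {2,5,6,7,8,9}→1  {4,5,6,7,8,9}→1
  7 left: {1,2,5,6,7,8,9}→1  {2,4,5,6,7,8,9}→2  {3,4,5,6,7,8,9}→1
  8 left: {0,3,4,5,6,7,8,9}→1  {1,2,4,5,6,7,8,9}→3  {2,3,4,5,6,7,8,9}→3
  placing 0:a first → 6 extensions
  placing 1:z first → 4 extensions
total linear extensions = 10

10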